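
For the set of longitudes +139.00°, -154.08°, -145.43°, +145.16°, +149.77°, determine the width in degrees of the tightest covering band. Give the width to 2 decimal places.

75.57°

Sort the longitudes: -154.08°, -145.43°, +139.00°, +145.16°, +149.77°.
Eastward gaps between consecutive values (wrapping around): 8.65°, 284.43°, 6.16°, 4.61°, 56.15°.
Largest gap = 284.43° ⇒ minimal covering band is its complement: 360° − 284.43° = 75.57°.
Band runs from +139.00° eastward to -145.43°, crossing the antimeridian.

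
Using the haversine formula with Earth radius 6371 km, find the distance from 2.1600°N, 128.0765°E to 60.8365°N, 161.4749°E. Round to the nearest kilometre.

Δλ = 161.4749 − 128.0765 = 33.3984°.
Δφ = 60.8365 − 2.1600 = 58.6765°.
a = sin²(Δφ/2) + cos φ₁ · cos φ₂ · sin²(Δλ/2) = 0.280273.
c = 2·atan2(√a, √(1−a)) = 1.11580 rad → d = 6371·c ≈ 7108.79 km.

7109 km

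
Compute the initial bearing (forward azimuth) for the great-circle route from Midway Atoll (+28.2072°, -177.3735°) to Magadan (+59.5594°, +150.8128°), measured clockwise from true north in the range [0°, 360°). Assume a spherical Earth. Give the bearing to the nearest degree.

334°

Δλ = 150.8128 − -177.3735 = 328.1863°; wrapped into (−180°, 180°]: -31.8137°.
θ = atan2( sin Δλ · cos φ₂ , cos φ₁ · sin φ₂ − sin φ₁ · cos φ₂ · cos Δλ )
  = atan2(-0.26708, 0.55627) = -25.647° → normalised to [0°, 360°): 334.353°.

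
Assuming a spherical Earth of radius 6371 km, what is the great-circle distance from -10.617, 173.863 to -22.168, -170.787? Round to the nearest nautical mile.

1122 nmi

Δλ = -170.787 − 173.863 = -344.650°; wrapped into (−180°, 180°]: 15.350°.
Δφ = -22.168 − -10.617 = -11.551°.
a = sin²(Δφ/2) + cos φ₁ · cos φ₂ · sin²(Δλ/2) = 0.026362.
c = 2·atan2(√a, √(1−a)) = 0.32617 rad → d = 6371·c ≈ 2078.04 km ≈ 1122.05 nmi.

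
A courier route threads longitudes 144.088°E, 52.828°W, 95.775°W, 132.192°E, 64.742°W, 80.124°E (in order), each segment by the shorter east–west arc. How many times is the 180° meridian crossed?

3

Leg 1: +144.088° → -52.828°, shortest Δλ = 163.084° (east) — crosses 180°.
Leg 2: -52.828° → -95.775°, shortest Δλ = -42.947° (west) — does not cross 180°.
Leg 3: -95.775° → +132.192°, shortest Δλ = -132.033° (west) — crosses 180°.
Leg 4: +132.192° → -64.742°, shortest Δλ = 163.066° (east) — crosses 180°.
Leg 5: -64.742° → +80.124°, shortest Δλ = 144.866° (east) — does not cross 180°.
Total crossings: 3.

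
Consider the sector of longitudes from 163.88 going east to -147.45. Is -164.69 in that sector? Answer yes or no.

Band width going east from +163.88° to -147.45°: ((-147.45 − 163.88) mod 360) = 48.67°.
Offset of -164.69° east of the west edge: ((-164.69 − 163.88) mod 360) = 31.43°.
31.43° ≤ 48.67° ⇒ inside.

Yes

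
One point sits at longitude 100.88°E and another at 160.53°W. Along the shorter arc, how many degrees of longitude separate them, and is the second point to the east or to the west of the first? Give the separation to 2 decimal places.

98.59° east

Raw difference: -160.53 − 100.88 = -261.41°.
Normalise into (−180°, 180°]: -261.41° + 360° = 98.59°.
Positive ⇒ the second point lies to the east; separation 98.59°.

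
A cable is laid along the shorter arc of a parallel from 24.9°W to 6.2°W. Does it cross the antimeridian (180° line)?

No

Signed shortest Δλ = ((-6.2 − -24.9 + 180) mod 360) − 180 = 18.7°.
Going east by 18.7° from -24.9° reaches -6.2° without touching 180°.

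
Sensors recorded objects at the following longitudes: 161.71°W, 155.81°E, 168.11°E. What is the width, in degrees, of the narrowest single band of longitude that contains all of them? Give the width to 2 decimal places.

42.48°

Sort the longitudes: -161.71°, +155.81°, +168.11°.
Eastward gaps between consecutive values (wrapping around): 317.52°, 12.30°, 30.18°.
Largest gap = 317.52° ⇒ minimal covering band is its complement: 360° − 317.52° = 42.48°.
Band runs from +155.81° eastward to -161.71°, crossing the antimeridian.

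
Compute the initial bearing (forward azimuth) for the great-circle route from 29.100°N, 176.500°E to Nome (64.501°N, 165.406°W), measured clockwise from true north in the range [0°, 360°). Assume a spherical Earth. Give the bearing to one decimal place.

12.8°

Δλ = -165.406 − 176.500 = -341.906°; wrapped into (−180°, 180°]: 18.094°.
θ = atan2( sin Δλ · cos φ₂ , cos φ₁ · sin φ₂ − sin φ₁ · cos φ₂ · cos Δλ )
  = atan2(0.13370, 0.58965) = 12.776° → normalised to [0°, 360°): 12.776°.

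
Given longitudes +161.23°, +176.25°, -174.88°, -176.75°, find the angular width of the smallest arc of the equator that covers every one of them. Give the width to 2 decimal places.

23.89°

Sort the longitudes: -176.75°, -174.88°, +161.23°, +176.25°.
Eastward gaps between consecutive values (wrapping around): 1.87°, 336.11°, 15.02°, 7.00°.
Largest gap = 336.11° ⇒ minimal covering band is its complement: 360° − 336.11° = 23.89°.
Band runs from +161.23° eastward to -174.88°, crossing the antimeridian.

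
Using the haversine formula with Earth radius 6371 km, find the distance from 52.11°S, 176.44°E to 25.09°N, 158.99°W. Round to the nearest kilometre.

Δλ = -158.99 − 176.44 = -335.43°; wrapped into (−180°, 180°]: 24.57°.
Δφ = 25.09 − -52.11 = 77.20°.
a = sin²(Δφ/2) + cos φ₁ · cos φ₂ · sin²(Δλ/2) = 0.414407.
c = 2·atan2(√a, √(1−a)) = 1.39876 rad → d = 6371·c ≈ 8911.51 km.

8912 km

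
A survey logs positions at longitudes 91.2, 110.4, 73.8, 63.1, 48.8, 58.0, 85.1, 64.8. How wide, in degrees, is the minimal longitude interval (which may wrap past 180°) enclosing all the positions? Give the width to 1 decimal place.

Sort the longitudes: +48.8°, +58.0°, +63.1°, +64.8°, +73.8°, +85.1°, +91.2°, +110.4°.
Eastward gaps between consecutive values (wrapping around): 9.2°, 5.1°, 1.7°, 9.0°, 11.3°, 6.1°, 19.2°, 298.4°.
Largest gap = 298.4° ⇒ minimal covering band is its complement: 360° − 298.4° = 61.6°.
Band runs from +48.8° eastward to +110.4°.

61.6°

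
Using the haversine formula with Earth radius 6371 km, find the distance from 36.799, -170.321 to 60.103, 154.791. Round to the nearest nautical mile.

1930 nmi

Δλ = 154.791 − -170.321 = 325.112°; wrapped into (−180°, 180°]: -34.888°.
Δφ = 60.103 − 36.799 = 23.304°.
a = sin²(Δφ/2) + cos φ₁ · cos φ₂ · sin²(Δλ/2) = 0.076658.
c = 2·atan2(√a, √(1−a)) = 0.56107 rad → d = 6371·c ≈ 3574.59 km ≈ 1930.13 nmi.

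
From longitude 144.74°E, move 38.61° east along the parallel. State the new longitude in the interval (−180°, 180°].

Start at +144.74°; shift +38.61° → +183.35°.
+183.35° lies outside (−180°, 180°]; subtract 360° → -176.65°.

176.65°W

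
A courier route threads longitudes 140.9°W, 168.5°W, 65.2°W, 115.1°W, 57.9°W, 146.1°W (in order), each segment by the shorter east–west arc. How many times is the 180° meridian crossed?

0

Leg 1: -140.9° → -168.5°, shortest Δλ = -27.6° (west) — does not cross 180°.
Leg 2: -168.5° → -65.2°, shortest Δλ = 103.3° (east) — does not cross 180°.
Leg 3: -65.2° → -115.1°, shortest Δλ = -49.9° (west) — does not cross 180°.
Leg 4: -115.1° → -57.9°, shortest Δλ = 57.2° (east) — does not cross 180°.
Leg 5: -57.9° → -146.1°, shortest Δλ = -88.2° (west) — does not cross 180°.
Total crossings: 0.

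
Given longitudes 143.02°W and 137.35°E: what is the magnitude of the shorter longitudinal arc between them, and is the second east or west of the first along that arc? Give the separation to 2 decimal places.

79.63° west

Raw difference: 137.35 − -143.02 = 280.37°.
Normalise into (−180°, 180°]: 280.37° − 360° = -79.63°.
Negative ⇒ the second point lies to the west; separation 79.63°.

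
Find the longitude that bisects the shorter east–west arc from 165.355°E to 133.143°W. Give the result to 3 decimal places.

Signed shortest Δλ from +165.355° to -133.143° is +61.502°.
Midpoint longitude = +165.355° + (+61.502°)/2 = +165.355° + 30.751° = +196.106°.
Normalise into (−180°, 180°]: -163.894°.
(The naïve average (+165.355 + -133.143)/2 = 16.106° is on the wrong side of the globe.)

163.894°W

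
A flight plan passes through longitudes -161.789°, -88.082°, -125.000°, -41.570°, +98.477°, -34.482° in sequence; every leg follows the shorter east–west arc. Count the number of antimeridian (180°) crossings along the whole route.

0

Leg 1: -161.789° → -88.082°, shortest Δλ = 73.707° (east) — does not cross 180°.
Leg 2: -88.082° → -125.000°, shortest Δλ = -36.918° (west) — does not cross 180°.
Leg 3: -125.000° → -41.570°, shortest Δλ = 83.43° (east) — does not cross 180°.
Leg 4: -41.570° → +98.477°, shortest Δλ = 140.047° (east) — does not cross 180°.
Leg 5: +98.477° → -34.482°, shortest Δλ = -132.959° (west) — does not cross 180°.
Total crossings: 0.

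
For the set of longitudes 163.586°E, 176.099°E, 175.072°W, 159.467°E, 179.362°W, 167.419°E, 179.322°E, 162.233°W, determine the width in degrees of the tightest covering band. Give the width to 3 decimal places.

Sort the longitudes: -179.362°, -175.072°, -162.233°, +159.467°, +163.586°, +167.419°, +176.099°, +179.322°.
Eastward gaps between consecutive values (wrapping around): 4.290°, 12.839°, 321.700°, 4.119°, 3.833°, 8.680°, 3.223°, 1.316°.
Largest gap = 321.700° ⇒ minimal covering band is its complement: 360° − 321.700° = 38.300°.
Band runs from +159.467° eastward to -162.233°, crossing the antimeridian.

38.300°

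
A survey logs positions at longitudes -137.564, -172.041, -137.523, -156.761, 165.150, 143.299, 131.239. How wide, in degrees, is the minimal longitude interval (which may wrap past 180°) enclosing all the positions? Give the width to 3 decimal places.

Sort the longitudes: -172.041°, -156.761°, -137.564°, -137.523°, +131.239°, +143.299°, +165.150°.
Eastward gaps between consecutive values (wrapping around): 15.280°, 19.197°, 0.041°, 268.762°, 12.060°, 21.851°, 22.809°.
Largest gap = 268.762° ⇒ minimal covering band is its complement: 360° − 268.762° = 91.238°.
Band runs from +131.239° eastward to -137.523°, crossing the antimeridian.

91.238°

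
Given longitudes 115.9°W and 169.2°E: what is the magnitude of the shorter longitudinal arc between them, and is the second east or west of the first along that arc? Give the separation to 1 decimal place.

74.9° west

Raw difference: 169.2 − -115.9 = 285.1°.
Normalise into (−180°, 180°]: 285.1° − 360° = -74.9°.
Negative ⇒ the second point lies to the west; separation 74.9°.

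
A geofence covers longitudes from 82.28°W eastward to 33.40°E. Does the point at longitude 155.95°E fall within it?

No

Band width going east from -82.28° to +33.40°: ((33.40 − -82.28) mod 360) = 115.68°.
Offset of +155.95° east of the west edge: ((155.95 − -82.28) mod 360) = 238.23°.
238.23° > 115.68° ⇒ outside.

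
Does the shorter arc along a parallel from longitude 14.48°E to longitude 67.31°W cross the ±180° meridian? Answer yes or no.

Signed shortest Δλ = ((-67.31 − 14.48 + 180) mod 360) − 180 = -81.79°.
Going west by 81.79° from +14.48° reaches -67.31° without touching 180°.

No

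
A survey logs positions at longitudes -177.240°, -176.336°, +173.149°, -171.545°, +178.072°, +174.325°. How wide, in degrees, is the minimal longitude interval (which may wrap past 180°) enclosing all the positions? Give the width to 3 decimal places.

15.306°

Sort the longitudes: -177.240°, -176.336°, -171.545°, +173.149°, +174.325°, +178.072°.
Eastward gaps between consecutive values (wrapping around): 0.904°, 4.791°, 344.694°, 1.176°, 3.747°, 4.688°.
Largest gap = 344.694° ⇒ minimal covering band is its complement: 360° − 344.694° = 15.306°.
Band runs from +173.149° eastward to -171.545°, crossing the antimeridian.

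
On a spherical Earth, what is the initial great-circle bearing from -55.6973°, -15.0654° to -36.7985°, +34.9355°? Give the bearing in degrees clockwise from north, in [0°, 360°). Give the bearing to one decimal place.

81.9°

Δλ = 34.9355 − -15.0654 = 50.0009°.
θ = atan2( sin Δλ · cos φ₂ , cos φ₁ · sin φ₂ − sin φ₁ · cos φ₂ · cos Δλ )
  = atan2(0.61342, 0.08760) = 81.872° → normalised to [0°, 360°): 81.872°.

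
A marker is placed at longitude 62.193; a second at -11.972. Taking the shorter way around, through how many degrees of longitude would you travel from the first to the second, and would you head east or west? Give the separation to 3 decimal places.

Raw difference: -11.972 − 62.193 = -74.165°.
Normalise into (−180°, 180°]: -74.165° stays -74.165°.
Negative ⇒ the second point lies to the west; separation 74.165°.

74.165° west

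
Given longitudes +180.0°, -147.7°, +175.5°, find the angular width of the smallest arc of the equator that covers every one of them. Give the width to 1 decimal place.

Sort the longitudes: -147.7°, +175.5°, +180.0°.
Eastward gaps between consecutive values (wrapping around): 323.2°, 4.5°, 32.3°.
Largest gap = 323.2° ⇒ minimal covering band is its complement: 360° − 323.2° = 36.8°.
Band runs from +175.5° eastward to -147.7°, crossing the antimeridian.

36.8°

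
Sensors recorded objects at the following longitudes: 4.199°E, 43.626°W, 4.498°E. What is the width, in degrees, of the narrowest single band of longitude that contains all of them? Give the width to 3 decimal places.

48.124°

Sort the longitudes: -43.626°, +4.199°, +4.498°.
Eastward gaps between consecutive values (wrapping around): 47.825°, 0.299°, 311.876°.
Largest gap = 311.876° ⇒ minimal covering band is its complement: 360° − 311.876° = 48.124°.
Band runs from -43.626° eastward to +4.498°.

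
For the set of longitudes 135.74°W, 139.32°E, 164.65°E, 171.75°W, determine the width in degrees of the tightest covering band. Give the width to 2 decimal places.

84.94°

Sort the longitudes: -171.75°, -135.74°, +139.32°, +164.65°.
Eastward gaps between consecutive values (wrapping around): 36.01°, 275.06°, 25.33°, 23.60°.
Largest gap = 275.06° ⇒ minimal covering band is its complement: 360° − 275.06° = 84.94°.
Band runs from +139.32° eastward to -135.74°, crossing the antimeridian.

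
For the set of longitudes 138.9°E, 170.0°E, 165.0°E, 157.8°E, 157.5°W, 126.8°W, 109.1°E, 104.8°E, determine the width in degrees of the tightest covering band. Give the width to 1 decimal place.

Sort the longitudes: -157.5°, -126.8°, +104.8°, +109.1°, +138.9°, +157.8°, +165.0°, +170.0°.
Eastward gaps between consecutive values (wrapping around): 30.7°, 231.6°, 4.3°, 29.8°, 18.9°, 7.2°, 5.0°, 32.5°.
Largest gap = 231.6° ⇒ minimal covering band is its complement: 360° − 231.6° = 128.4°.
Band runs from +104.8° eastward to -126.8°, crossing the antimeridian.

128.4°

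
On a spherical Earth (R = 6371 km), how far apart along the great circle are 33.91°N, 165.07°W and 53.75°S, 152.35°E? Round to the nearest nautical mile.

Δλ = 152.35 − -165.07 = 317.42°; wrapped into (−180°, 180°]: -42.58°.
Δφ = -53.75 − 33.91 = -87.66°.
a = sin²(Δφ/2) + cos φ₁ · cos φ₂ · sin²(Δλ/2) = 0.544281.
c = 2·atan2(√a, √(1−a)) = 1.65947 rad → d = 6371·c ≈ 10572.51 km ≈ 5708.70 nmi.

5709 nmi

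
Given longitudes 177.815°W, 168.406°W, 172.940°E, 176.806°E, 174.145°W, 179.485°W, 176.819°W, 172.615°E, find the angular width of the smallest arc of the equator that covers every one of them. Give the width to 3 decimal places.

18.979°

Sort the longitudes: -179.485°, -177.815°, -176.819°, -174.145°, -168.406°, +172.615°, +172.940°, +176.806°.
Eastward gaps between consecutive values (wrapping around): 1.670°, 0.996°, 2.674°, 5.739°, 341.021°, 0.325°, 3.866°, 3.709°.
Largest gap = 341.021° ⇒ minimal covering band is its complement: 360° − 341.021° = 18.979°.
Band runs from +172.615° eastward to -168.406°, crossing the antimeridian.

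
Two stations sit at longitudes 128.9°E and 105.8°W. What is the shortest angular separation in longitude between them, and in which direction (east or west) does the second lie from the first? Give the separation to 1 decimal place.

125.3° east

Raw difference: -105.8 − 128.9 = -234.7°.
Normalise into (−180°, 180°]: -234.7° + 360° = 125.3°.
Positive ⇒ the second point lies to the east; separation 125.3°.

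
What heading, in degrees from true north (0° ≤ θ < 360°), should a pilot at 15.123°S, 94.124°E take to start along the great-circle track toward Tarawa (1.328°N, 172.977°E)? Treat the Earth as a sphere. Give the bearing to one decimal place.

Δλ = 172.977 − 94.124 = 78.853°.
θ = atan2( sin Δλ · cos φ₂ , cos φ₁ · sin φ₂ − sin φ₁ · cos φ₂ · cos Δλ )
  = atan2(0.98087, 0.07280) = 85.755° → normalised to [0°, 360°): 85.755°.

85.8°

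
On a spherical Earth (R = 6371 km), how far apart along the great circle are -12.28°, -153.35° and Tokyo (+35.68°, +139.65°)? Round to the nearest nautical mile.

Δλ = 139.65 − -153.35 = 293.00°; wrapped into (−180°, 180°]: -67.00°.
Δφ = 35.68 − -12.28 = 47.96°.
a = sin²(Δφ/2) + cos φ₁ · cos φ₂ · sin²(Δλ/2) = 0.406964.
c = 2·atan2(√a, √(1−a)) = 1.38363 rad → d = 6371·c ≈ 8815.13 km ≈ 4759.79 nmi.

4760 nmi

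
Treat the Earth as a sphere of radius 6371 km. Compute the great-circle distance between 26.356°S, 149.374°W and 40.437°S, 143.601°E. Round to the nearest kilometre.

6266 km

Δλ = 143.601 − -149.374 = 292.975°; wrapped into (−180°, 180°]: -67.025°.
Δφ = -40.437 − -26.356 = -14.081°.
a = sin²(Δφ/2) + cos φ₁ · cos φ₂ · sin²(Δλ/2) = 0.222922.
c = 2·atan2(√a, √(1−a)) = 0.98345 rad → d = 6371·c ≈ 6265.55 km.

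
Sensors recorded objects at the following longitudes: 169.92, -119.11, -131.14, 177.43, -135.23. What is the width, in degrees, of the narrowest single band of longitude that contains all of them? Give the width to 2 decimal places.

Sort the longitudes: -135.23°, -131.14°, -119.11°, +169.92°, +177.43°.
Eastward gaps between consecutive values (wrapping around): 4.09°, 12.03°, 289.03°, 7.51°, 47.34°.
Largest gap = 289.03° ⇒ minimal covering band is its complement: 360° − 289.03° = 70.97°.
Band runs from +169.92° eastward to -119.11°, crossing the antimeridian.

70.97°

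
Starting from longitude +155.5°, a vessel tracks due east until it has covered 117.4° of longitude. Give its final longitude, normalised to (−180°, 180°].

Start at +155.5°; shift +117.4° → +272.9°.
+272.9° lies outside (−180°, 180°]; subtract 360° → -87.1°.

-87.1°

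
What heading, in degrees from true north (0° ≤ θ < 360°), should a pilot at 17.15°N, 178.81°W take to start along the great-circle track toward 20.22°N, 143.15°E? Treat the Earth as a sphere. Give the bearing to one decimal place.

281.0°

Δλ = 143.15 − -178.81 = 321.96°; wrapped into (−180°, 180°]: -38.04°.
θ = atan2( sin Δλ · cos φ₂ , cos φ₁ · sin φ₂ − sin φ₁ · cos φ₂ · cos Δλ )
  = atan2(-0.57824, 0.11233) = -79.006° → normalised to [0°, 360°): 280.994°.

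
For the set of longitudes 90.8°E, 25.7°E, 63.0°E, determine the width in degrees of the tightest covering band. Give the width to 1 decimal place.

65.1°

Sort the longitudes: +25.7°, +63.0°, +90.8°.
Eastward gaps between consecutive values (wrapping around): 37.3°, 27.8°, 294.9°.
Largest gap = 294.9° ⇒ minimal covering band is its complement: 360° − 294.9° = 65.1°.
Band runs from +25.7° eastward to +90.8°.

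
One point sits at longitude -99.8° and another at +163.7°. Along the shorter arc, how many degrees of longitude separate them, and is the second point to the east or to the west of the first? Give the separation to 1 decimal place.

Raw difference: 163.7 − -99.8 = 263.5°.
Normalise into (−180°, 180°]: 263.5° − 360° = -96.5°.
Negative ⇒ the second point lies to the west; separation 96.5°.

96.5° west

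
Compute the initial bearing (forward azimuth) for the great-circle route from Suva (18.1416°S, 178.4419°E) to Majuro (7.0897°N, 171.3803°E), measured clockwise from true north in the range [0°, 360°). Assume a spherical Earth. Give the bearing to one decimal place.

Δλ = 171.3803 − 178.4419 = -7.0616°.
θ = atan2( sin Δλ · cos φ₂ , cos φ₁ · sin φ₂ − sin φ₁ · cos φ₂ · cos Δλ )
  = atan2(-0.12200, 0.42393) = -16.055° → normalised to [0°, 360°): 343.945°.

343.9°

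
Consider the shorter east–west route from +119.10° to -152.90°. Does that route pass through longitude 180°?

Yes

Naïve |-152.90 − 119.10| = 272.0° > 180°, so the shorter arc goes the other way round — across 180°.
Signed shortest Δλ = ((-152.90 − 119.10 + 180) mod 360) − 180 = 88.0°.
Going east by 88.0° from +119.10° passes through 180° before reaching -152.90°.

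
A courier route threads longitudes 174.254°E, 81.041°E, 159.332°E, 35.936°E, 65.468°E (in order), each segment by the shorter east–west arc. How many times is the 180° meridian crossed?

0

Leg 1: +174.254° → +81.041°, shortest Δλ = -93.213° (west) — does not cross 180°.
Leg 2: +81.041° → +159.332°, shortest Δλ = 78.291° (east) — does not cross 180°.
Leg 3: +159.332° → +35.936°, shortest Δλ = -123.396° (west) — does not cross 180°.
Leg 4: +35.936° → +65.468°, shortest Δλ = 29.532° (east) — does not cross 180°.
Total crossings: 0.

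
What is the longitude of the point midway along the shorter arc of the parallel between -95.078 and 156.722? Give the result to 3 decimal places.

-149.178°

Signed shortest Δλ from -95.078° to +156.722° is -108.200°.
Midpoint longitude = -95.078° + (-108.200°)/2 = -95.078° − 54.100° = -149.178°.
(The naïve average (-95.078 + +156.722)/2 = 30.822° is on the wrong side of the globe.)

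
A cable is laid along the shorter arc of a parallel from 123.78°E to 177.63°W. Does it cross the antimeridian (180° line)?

Yes

Naïve |-177.63 − 123.78| = 301.41° > 180°, so the shorter arc goes the other way round — across 180°.
Signed shortest Δλ = ((-177.63 − 123.78 + 180) mod 360) − 180 = 58.59°.
Going east by 58.59° from +123.78° passes through 180° before reaching -177.63°.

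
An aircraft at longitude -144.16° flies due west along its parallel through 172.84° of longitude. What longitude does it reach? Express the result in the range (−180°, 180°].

Start at -144.16°; shift −172.84° → -317.00°.
-317.00° lies outside (−180°, 180°]; add 360° → +43.00°.

+43.00°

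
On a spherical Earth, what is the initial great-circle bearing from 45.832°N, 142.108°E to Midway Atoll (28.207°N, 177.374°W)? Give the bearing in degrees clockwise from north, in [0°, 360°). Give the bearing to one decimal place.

Δλ = -177.374 − 142.108 = -319.482°; wrapped into (−180°, 180°]: 40.518°.
θ = atan2( sin Δλ · cos φ₂ , cos φ₁ · sin φ₂ − sin φ₁ · cos φ₂ · cos Δλ )
  = atan2(0.57253, -0.15121) = 104.794° → normalised to [0°, 360°): 104.794°.

104.8°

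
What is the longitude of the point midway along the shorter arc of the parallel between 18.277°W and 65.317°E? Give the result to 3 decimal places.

23.520°E

Signed shortest Δλ from -18.277° to +65.317° is +83.594°.
Midpoint longitude = -18.277° + (+83.594°)/2 = -18.277° + 41.797° = +23.520°.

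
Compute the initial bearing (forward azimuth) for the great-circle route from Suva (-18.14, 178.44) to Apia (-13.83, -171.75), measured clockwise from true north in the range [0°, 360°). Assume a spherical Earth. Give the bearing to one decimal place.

Δλ = -171.75 − 178.44 = -350.19°; wrapped into (−180°, 180°]: 9.81°.
θ = atan2( sin Δλ · cos φ₂ , cos φ₁ · sin φ₂ − sin φ₁ · cos φ₂ · cos Δλ )
  = atan2(0.16544, 0.07073) = 66.852° → normalised to [0°, 360°): 66.852°.

66.9°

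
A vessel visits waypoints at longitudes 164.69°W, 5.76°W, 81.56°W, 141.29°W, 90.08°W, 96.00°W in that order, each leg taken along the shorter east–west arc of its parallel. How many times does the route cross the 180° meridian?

Leg 1: -164.69° → -5.76°, shortest Δλ = 158.93° (east) — does not cross 180°.
Leg 2: -5.76° → -81.56°, shortest Δλ = -75.8° (west) — does not cross 180°.
Leg 3: -81.56° → -141.29°, shortest Δλ = -59.73° (west) — does not cross 180°.
Leg 4: -141.29° → -90.08°, shortest Δλ = 51.21° (east) — does not cross 180°.
Leg 5: -90.08° → -96.00°, shortest Δλ = -5.92° (west) — does not cross 180°.
Total crossings: 0.

0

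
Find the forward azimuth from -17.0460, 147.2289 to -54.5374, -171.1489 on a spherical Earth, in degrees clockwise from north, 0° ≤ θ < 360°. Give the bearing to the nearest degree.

149°

Δλ = -171.1489 − 147.2289 = -318.3778°; wrapped into (−180°, 180°]: 41.6222°.
θ = atan2( sin Δλ · cos φ₂ , cos φ₁ · sin φ₂ − sin φ₁ · cos φ₂ · cos Δλ )
  = atan2(0.38536, -0.65158) = 149.399° → normalised to [0°, 360°): 149.399°.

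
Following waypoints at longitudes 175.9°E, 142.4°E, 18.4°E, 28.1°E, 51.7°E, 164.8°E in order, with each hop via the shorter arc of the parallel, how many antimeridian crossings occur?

0

Leg 1: +175.9° → +142.4°, shortest Δλ = -33.5° (west) — does not cross 180°.
Leg 2: +142.4° → +18.4°, shortest Δλ = -124.0° (west) — does not cross 180°.
Leg 3: +18.4° → +28.1°, shortest Δλ = 9.7° (east) — does not cross 180°.
Leg 4: +28.1° → +51.7°, shortest Δλ = 23.6° (east) — does not cross 180°.
Leg 5: +51.7° → +164.8°, shortest Δλ = 113.1° (east) — does not cross 180°.
Total crossings: 0.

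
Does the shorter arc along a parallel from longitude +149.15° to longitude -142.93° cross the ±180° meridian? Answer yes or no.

Naïve |-142.93 − 149.15| = 292.08° > 180°, so the shorter arc goes the other way round — across 180°.
Signed shortest Δλ = ((-142.93 − 149.15 + 180) mod 360) − 180 = 67.92°.
Going east by 67.92° from +149.15° passes through 180° before reaching -142.93°.

Yes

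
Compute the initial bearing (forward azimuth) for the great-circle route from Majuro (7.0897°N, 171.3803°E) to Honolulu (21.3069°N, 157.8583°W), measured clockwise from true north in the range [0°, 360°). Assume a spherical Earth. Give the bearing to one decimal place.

61.2°

Δλ = -157.8583 − 171.3803 = -329.2386°; wrapped into (−180°, 180°]: 30.7614°.
θ = atan2( sin Δλ · cos φ₂ , cos φ₁ · sin φ₂ − sin φ₁ · cos φ₂ · cos Δλ )
  = atan2(0.47650, 0.26178) = 61.217° → normalised to [0°, 360°): 61.217°.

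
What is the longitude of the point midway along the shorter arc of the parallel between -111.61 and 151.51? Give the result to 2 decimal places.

Signed shortest Δλ from -111.61° to +151.51° is -96.88°.
Midpoint longitude = -111.61° + (-96.88°)/2 = -111.61° − 48.44° = -160.05°.
(The naïve average (-111.61 + +151.51)/2 = 19.95° is on the wrong side of the globe.)

-160.05°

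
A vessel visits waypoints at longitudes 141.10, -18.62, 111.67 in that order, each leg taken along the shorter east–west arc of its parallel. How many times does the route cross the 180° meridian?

0

Leg 1: +141.10° → -18.62°, shortest Δλ = -159.72° (west) — does not cross 180°.
Leg 2: -18.62° → +111.67°, shortest Δλ = 130.29° (east) — does not cross 180°.
Total crossings: 0.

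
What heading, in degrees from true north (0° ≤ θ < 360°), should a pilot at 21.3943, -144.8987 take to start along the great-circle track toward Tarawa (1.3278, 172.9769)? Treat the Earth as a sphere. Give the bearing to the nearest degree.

Δλ = 172.9769 − -144.8987 = 317.8756°; wrapped into (−180°, 180°]: -42.1244°.
θ = atan2( sin Δλ · cos φ₂ , cos φ₁ · sin φ₂ − sin φ₁ · cos φ₂ · cos Δλ )
  = atan2(-0.67056, -0.24891) = -110.365° → normalised to [0°, 360°): 249.635°.

250°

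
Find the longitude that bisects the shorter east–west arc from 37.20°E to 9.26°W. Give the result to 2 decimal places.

13.97°E

Signed shortest Δλ from +37.20° to -9.26° is -46.46°.
Midpoint longitude = +37.20° + (-46.46°)/2 = +37.20° − 23.23° = +13.97°.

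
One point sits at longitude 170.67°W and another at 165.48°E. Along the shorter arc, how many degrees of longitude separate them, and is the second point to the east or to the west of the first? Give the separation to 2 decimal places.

Raw difference: 165.48 − -170.67 = 336.15°.
Normalise into (−180°, 180°]: 336.15° − 360° = -23.85°.
Negative ⇒ the second point lies to the west; separation 23.85°.

23.85° west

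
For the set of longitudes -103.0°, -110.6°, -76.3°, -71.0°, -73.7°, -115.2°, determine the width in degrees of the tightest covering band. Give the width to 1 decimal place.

Sort the longitudes: -115.2°, -110.6°, -103.0°, -76.3°, -73.7°, -71.0°.
Eastward gaps between consecutive values (wrapping around): 4.6°, 7.6°, 26.7°, 2.6°, 2.7°, 315.8°.
Largest gap = 315.8° ⇒ minimal covering band is its complement: 360° − 315.8° = 44.2°.
Band runs from -115.2° eastward to -71.0°.

44.2°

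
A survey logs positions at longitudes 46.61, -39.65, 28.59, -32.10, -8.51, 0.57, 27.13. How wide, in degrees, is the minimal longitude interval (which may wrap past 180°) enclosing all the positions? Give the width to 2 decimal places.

Sort the longitudes: -39.65°, -32.10°, -8.51°, +0.57°, +27.13°, +28.59°, +46.61°.
Eastward gaps between consecutive values (wrapping around): 7.55°, 23.59°, 9.08°, 26.56°, 1.46°, 18.02°, 273.74°.
Largest gap = 273.74° ⇒ minimal covering band is its complement: 360° − 273.74° = 86.26°.
Band runs from -39.65° eastward to +46.61°.

86.26°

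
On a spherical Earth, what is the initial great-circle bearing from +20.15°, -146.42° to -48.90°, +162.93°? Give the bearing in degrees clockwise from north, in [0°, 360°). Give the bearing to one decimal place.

Δλ = 162.93 − -146.42 = 309.35°; wrapped into (−180°, 180°]: -50.65°.
θ = atan2( sin Δλ · cos φ₂ , cos φ₁ · sin φ₂ − sin φ₁ · cos φ₂ · cos Δλ )
  = atan2(-0.50834, -0.85102) = -149.149° → normalised to [0°, 360°): 210.851°.

210.9°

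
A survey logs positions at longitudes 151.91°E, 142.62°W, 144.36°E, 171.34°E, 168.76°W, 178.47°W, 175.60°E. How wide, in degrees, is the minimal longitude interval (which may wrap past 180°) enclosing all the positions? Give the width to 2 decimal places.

73.02°

Sort the longitudes: -178.47°, -168.76°, -142.62°, +144.36°, +151.91°, +171.34°, +175.60°.
Eastward gaps between consecutive values (wrapping around): 9.71°, 26.14°, 286.98°, 7.55°, 19.43°, 4.26°, 5.93°.
Largest gap = 286.98° ⇒ minimal covering band is its complement: 360° − 286.98° = 73.02°.
Band runs from +144.36° eastward to -142.62°, crossing the antimeridian.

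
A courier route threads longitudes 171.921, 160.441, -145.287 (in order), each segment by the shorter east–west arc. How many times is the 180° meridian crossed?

1

Leg 1: +171.921° → +160.441°, shortest Δλ = -11.48° (west) — does not cross 180°.
Leg 2: +160.441° → -145.287°, shortest Δλ = 54.272° (east) — crosses 180°.
Total crossings: 1.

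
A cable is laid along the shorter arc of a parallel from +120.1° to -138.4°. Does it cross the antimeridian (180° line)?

Naïve |-138.4 − 120.1| = 258.5° > 180°, so the shorter arc goes the other way round — across 180°.
Signed shortest Δλ = ((-138.4 − 120.1 + 180) mod 360) − 180 = 101.5°.
Going east by 101.5° from +120.1° passes through 180° before reaching -138.4°.

Yes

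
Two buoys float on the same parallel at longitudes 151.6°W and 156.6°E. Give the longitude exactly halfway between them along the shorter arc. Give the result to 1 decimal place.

Signed shortest Δλ from -151.6° to +156.6° is -51.8°.
Midpoint longitude = -151.6° + (-51.8°)/2 = -151.6° − 25.9° = -177.5°.
(The naïve average (-151.6 + +156.6)/2 = 2.5° is on the wrong side of the globe.)

177.5°W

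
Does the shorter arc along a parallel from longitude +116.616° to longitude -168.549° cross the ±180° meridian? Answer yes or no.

Naïve |-168.549 − 116.616| = 285.165° > 180°, so the shorter arc goes the other way round — across 180°.
Signed shortest Δλ = ((-168.549 − 116.616 + 180) mod 360) − 180 = 74.835°.
Going east by 74.835° from +116.616° passes through 180° before reaching -168.549°.

Yes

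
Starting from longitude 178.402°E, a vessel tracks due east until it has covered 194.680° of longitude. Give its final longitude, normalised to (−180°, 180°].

13.082°E

Start at +178.402°; shift +194.680° → +373.082°.
+373.082° lies outside (−180°, 180°]; subtract 360° → +13.082°.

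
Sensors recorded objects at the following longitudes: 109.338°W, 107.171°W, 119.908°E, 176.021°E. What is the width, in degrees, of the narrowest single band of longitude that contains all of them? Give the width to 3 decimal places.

Sort the longitudes: -109.338°, -107.171°, +119.908°, +176.021°.
Eastward gaps between consecutive values (wrapping around): 2.167°, 227.079°, 56.113°, 74.641°.
Largest gap = 227.079° ⇒ minimal covering band is its complement: 360° − 227.079° = 132.921°.
Band runs from +119.908° eastward to -107.171°, crossing the antimeridian.

132.921°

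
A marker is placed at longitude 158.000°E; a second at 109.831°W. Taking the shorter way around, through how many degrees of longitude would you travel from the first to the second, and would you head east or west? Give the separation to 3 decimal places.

92.169° east

Raw difference: -109.831 − 158.000 = -267.831°.
Normalise into (−180°, 180°]: -267.831° + 360° = 92.169°.
Positive ⇒ the second point lies to the east; separation 92.169°.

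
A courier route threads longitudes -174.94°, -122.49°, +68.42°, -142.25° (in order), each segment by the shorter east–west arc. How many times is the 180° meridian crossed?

2

Leg 1: -174.94° → -122.49°, shortest Δλ = 52.45° (east) — does not cross 180°.
Leg 2: -122.49° → +68.42°, shortest Δλ = -169.09° (west) — crosses 180°.
Leg 3: +68.42° → -142.25°, shortest Δλ = 149.33° (east) — crosses 180°.
Total crossings: 2.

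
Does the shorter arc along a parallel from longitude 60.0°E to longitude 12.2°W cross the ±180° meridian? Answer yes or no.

Signed shortest Δλ = ((-12.2 − 60.0 + 180) mod 360) − 180 = -72.2°.
Going west by 72.2° from +60.0° reaches -12.2° without touching 180°.

No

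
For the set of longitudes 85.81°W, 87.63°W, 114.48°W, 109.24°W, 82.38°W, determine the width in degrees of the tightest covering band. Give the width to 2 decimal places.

Sort the longitudes: -114.48°, -109.24°, -87.63°, -85.81°, -82.38°.
Eastward gaps between consecutive values (wrapping around): 5.24°, 21.61°, 1.82°, 3.43°, 327.90°.
Largest gap = 327.90° ⇒ minimal covering band is its complement: 360° − 327.90° = 32.10°.
Band runs from -114.48° eastward to -82.38°.

32.10°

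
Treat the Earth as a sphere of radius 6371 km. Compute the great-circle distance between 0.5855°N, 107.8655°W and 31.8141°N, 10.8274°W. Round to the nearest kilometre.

Δλ = -10.8274 − -107.8655 = 97.0381°.
Δφ = 31.8141 − 0.5855 = 31.2286°.
a = sin²(Δφ/2) + cos φ₁ · cos φ₂ · sin²(Δλ/2) = 0.549364.
c = 2·atan2(√a, √(1−a)) = 1.66969 rad → d = 6371·c ≈ 10637.57 km.

10638 km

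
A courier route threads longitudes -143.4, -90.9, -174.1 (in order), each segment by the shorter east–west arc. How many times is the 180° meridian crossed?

Leg 1: -143.4° → -90.9°, shortest Δλ = 52.5° (east) — does not cross 180°.
Leg 2: -90.9° → -174.1°, shortest Δλ = -83.2° (west) — does not cross 180°.
Total crossings: 0.

0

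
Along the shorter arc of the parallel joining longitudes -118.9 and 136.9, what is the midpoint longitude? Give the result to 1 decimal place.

Signed shortest Δλ from -118.9° to +136.9° is -104.2°.
Midpoint longitude = -118.9° + (-104.2°)/2 = -118.9° − 52.1° = -171.0°.
(The naïve average (-118.9 + +136.9)/2 = 9.0° is on the wrong side of the globe.)

-171.0°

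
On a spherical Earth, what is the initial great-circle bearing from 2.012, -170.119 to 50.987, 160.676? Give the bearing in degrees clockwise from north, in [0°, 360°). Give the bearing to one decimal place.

337.9°

Δλ = 160.676 − -170.119 = 330.795°; wrapped into (−180°, 180°]: -29.205°.
θ = atan2( sin Δλ · cos φ₂ , cos φ₁ · sin φ₂ − sin φ₁ · cos φ₂ · cos Δλ )
  = atan2(-0.30715, 0.75723) = -22.079° → normalised to [0°, 360°): 337.921°.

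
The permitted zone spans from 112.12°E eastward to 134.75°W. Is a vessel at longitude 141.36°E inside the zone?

Band width going east from +112.12° to -134.75°: ((-134.75 − 112.12) mod 360) = 113.13°.
Offset of +141.36° east of the west edge: ((141.36 − 112.12) mod 360) = 29.24°.
29.24° ≤ 113.13° ⇒ inside.

Yes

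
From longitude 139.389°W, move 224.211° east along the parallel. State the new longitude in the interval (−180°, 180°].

Start at -139.389°; shift +224.211° → +84.822°.
+84.822° already lies in (−180°, 180°].

84.822°E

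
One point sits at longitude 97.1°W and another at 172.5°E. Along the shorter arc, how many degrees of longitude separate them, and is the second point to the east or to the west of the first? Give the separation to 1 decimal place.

Raw difference: 172.5 − -97.1 = 269.6°.
Normalise into (−180°, 180°]: 269.6° − 360° = -90.4°.
Negative ⇒ the second point lies to the west; separation 90.4°.

90.4° west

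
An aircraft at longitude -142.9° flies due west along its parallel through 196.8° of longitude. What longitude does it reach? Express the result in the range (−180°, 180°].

Start at -142.9°; shift −196.8° → -339.7°.
-339.7° lies outside (−180°, 180°]; add 360° → +20.3°.

+20.3°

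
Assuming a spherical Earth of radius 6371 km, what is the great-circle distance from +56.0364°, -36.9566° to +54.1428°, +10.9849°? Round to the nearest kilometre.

2996 km

Δλ = 10.9849 − -36.9566 = 47.9415°.
Δφ = 54.1428 − 56.0364 = -1.8936°.
a = sin²(Δφ/2) + cos φ₁ · cos φ₂ · sin²(Δλ/2) = 0.054287.
c = 2·atan2(√a, √(1−a)) = 0.47031 rad → d = 6371·c ≈ 2996.38 km.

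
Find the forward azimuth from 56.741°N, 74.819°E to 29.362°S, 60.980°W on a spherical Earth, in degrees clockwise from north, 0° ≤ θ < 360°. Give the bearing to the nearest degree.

Δλ = -60.980 − 74.819 = -135.799°.
θ = atan2( sin Δλ · cos φ₂ , cos φ₁ · sin φ₂ − sin φ₁ · cos φ₂ · cos Δλ )
  = atan2(-0.60762, 0.25356) = -67.350° → normalised to [0°, 360°): 292.650°.

293°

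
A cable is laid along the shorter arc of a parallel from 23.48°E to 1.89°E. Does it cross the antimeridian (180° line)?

No

Signed shortest Δλ = ((1.89 − 23.48 + 180) mod 360) − 180 = -21.59°.
Going west by 21.59° from +23.48° reaches +1.89° without touching 180°.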